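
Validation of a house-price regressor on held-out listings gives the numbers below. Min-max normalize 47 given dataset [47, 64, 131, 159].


min=47, max=159
(47-47)/(159-47) = 0/112 = 0.0

0.0


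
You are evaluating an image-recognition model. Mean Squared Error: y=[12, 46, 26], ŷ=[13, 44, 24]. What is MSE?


Squared errors: (12-13)²=1, (46-44)²=4, (26-24)²=4
Sum = 9
MSE = 9/3 = 3

3


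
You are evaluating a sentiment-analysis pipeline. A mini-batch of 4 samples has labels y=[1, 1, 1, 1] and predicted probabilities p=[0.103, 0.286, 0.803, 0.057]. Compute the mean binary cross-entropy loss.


L[0] = -ln(0.103) = 2.273
L[1] = -ln(0.286) = 1.2518
L[2] = -ln(0.803) = 0.2194
L[3] = -ln(0.057) = 2.8647
mean = (2.273 + 1.2518 + 0.2194 + 2.8647)/4 = 1.6522

1.6522


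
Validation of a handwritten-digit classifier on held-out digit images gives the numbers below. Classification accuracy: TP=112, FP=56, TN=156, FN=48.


Accuracy = (TP+TN)/(TP+TN+FP+FN)
= (112+156)/(372)
= 268/372 = 72.04%

72.04%


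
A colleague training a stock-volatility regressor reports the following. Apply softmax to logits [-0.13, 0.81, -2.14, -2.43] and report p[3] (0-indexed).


Exponentials: e^-0.13=0.8781, e^0.81=2.2479, e^-2.14=0.1177, e^-2.43=0.088
Sum = 3.3317
Softmax = [0.2636, 0.6747, 0.0353, 0.0264]
p[3] = 0.088/3.3317 = 0.0264

0.0264


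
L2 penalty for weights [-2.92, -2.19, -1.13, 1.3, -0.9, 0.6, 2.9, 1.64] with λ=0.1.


‖w‖₂² = (-2.92)² + (-2.19)² + (-1.13)² + (1.3)² + (-0.9)² + (0.6)² + (2.9)² + (1.64)²
     = 8.5264 + 4.7961 + 1.2769 + 1.69 + 0.81 + 0.36 + 8.41 + 2.6896
     = 28.559
λ·‖w‖₂² = 0.1·28.559 = 2.8559

2.8559


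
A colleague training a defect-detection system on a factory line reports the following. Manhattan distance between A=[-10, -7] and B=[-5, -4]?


d = |-10+ 5| + |-7+ 4|
  = 5 + 3
  = 8

8


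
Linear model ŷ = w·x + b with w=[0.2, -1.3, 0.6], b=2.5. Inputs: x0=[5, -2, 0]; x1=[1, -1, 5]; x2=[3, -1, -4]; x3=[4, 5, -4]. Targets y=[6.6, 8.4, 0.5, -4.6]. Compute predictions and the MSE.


ŷ0 = (0.2)·(5) + (-1.3)·(-2) + (0.6)·(0) + 2.5 = 6.1
ŷ1 = (0.2)·(1) + (-1.3)·(-1) + (0.6)·(5) + 2.5 = 7.0
ŷ2 = (0.2)·(3) + (-1.3)·(-1) + (0.6)·(-4) + 2.5 = 2.0
ŷ3 = (0.2)·(4) + (-1.3)·(5) + (0.6)·(-4) + 2.5 = -5.6
errors² = [0.25, 1.96, 2.25, 1.0]
MSE = 5.4600/4 = 1.365

1.365


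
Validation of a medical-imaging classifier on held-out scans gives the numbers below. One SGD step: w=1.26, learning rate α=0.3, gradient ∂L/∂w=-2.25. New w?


w_new = w - α·∇
= 1.26 - 0.3·-2.25
= 1.26 + 0.675
= 1.935

1.935


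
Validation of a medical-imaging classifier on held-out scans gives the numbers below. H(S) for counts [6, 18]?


Probabilities: [6/24, 18/24] ≈ [0.25, 0.75]
H = -((6/24)·log₂(6/24) + (18/24)·log₂(18/24))
  = 0.8113 bits

0.8113 bits


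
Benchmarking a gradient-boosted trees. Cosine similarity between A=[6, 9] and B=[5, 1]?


A·B = 6·5 + 9·1 = 39
‖A‖ = √117 = 10.8167, ‖B‖ = √26 = 5.099
cos = 39/(√117·√26) = 39/√3042 = 0.7071

0.7071


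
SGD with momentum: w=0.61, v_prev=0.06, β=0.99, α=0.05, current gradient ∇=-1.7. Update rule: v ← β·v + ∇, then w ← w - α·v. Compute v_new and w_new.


v_new = 0.99·0.06 - 1.7 = 0.0594 - 1.7 = -1.6406
w_new = 0.61 - 0.05·-1.6406 = 0.61 + 0.08203 = 0.69203

v_new=-1.6406, w_new=0.69203


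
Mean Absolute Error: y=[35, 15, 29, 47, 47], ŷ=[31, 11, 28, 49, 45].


Absolute errors: |35-31|=4, |15-11|=4, |29-28|=1, |47-49|=2, |47-45|=2
Sum = 13
MAE = 13/5 = 13/5

13/5


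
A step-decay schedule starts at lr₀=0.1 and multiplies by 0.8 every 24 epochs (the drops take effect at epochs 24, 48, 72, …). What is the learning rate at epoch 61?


n_drops = ⌊61/24⌋ = 2
lr = 0.1·0.8^2 = 0.1·0.64 = 0.064

0.064


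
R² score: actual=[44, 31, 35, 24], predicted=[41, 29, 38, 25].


ȳ = 33.5
SS_res = Σ(y-ŷ)² = 23
SS_tot = Σ(y-ȳ)² = 209
R² = 1 - SS_res/SS_tot = 1 - 0.11 = 0.89

0.89


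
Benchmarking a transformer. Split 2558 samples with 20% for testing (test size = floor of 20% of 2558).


Test = ⌊2558·20/100⌋ = 511
Train = 2558 - 511 = 2047

Train: 2047, Test: 511


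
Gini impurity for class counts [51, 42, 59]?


Probabilities: [51/152, 42/152, 59/152] ≈ [0.3355, 0.2763, 0.3882]
Σpᵢ² = (2601 + 1764 + 3481)/152² = 7846/23104
Gini = 1 - Σpᵢ² = 1 - 7846/23104 = 0.6604

0.6604


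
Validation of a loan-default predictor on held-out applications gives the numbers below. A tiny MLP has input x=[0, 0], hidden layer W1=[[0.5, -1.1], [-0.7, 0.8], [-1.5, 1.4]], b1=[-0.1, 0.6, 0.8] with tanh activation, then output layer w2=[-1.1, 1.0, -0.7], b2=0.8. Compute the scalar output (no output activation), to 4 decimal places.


z1[0] = (0.5)·(0) + (-1.1)·(0) - 0.1 = -0.1
z1[1] = (-0.7)·(0) + (0.8)·(0) + 0.6 = 0.6
z1[2] = (-1.5)·(0) + (1.4)·(0) + 0.8 = 0.8
h = tanh(z1) = [-0.0997, 0.537, 0.664]
output = (-1.1)·(-0.0997) + (1.0)·(0.537) + (-0.7)·(0.664) + 0.8 = 0.9819

0.9819


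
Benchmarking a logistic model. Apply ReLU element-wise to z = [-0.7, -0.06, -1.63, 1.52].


ReLU(-0.7) = max(0, -0.7) = 0.0
ReLU(-0.06) = max(0, -0.06) = 0.0
ReLU(-1.63) = max(0, -1.63) = 0.0
ReLU(1.52) = max(0, 1.52) = 1.52
result = [0.0, 0.0, 0.0, 1.52]

[0.0, 0.0, 0.0, 1.52]


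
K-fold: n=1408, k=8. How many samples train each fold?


Fold size = 1408/8 = 176
Training per fold = 1408 - 176 = 1232

1232


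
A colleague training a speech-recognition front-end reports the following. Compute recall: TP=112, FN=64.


Recall = TP/(TP+FN)
= 112/(112+64)
= 112/176 = 63.64%

63.64%


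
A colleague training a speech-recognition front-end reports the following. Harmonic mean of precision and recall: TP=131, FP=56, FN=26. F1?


Precision = 131/187 = 0.7005
Recall = 131/157 = 0.8344
F1 = 2·P·R/(P+R) = 2·TP/(2·TP+FP+FN) = 262/(262+56+26) = 262/344 = 0.7616

0.7616


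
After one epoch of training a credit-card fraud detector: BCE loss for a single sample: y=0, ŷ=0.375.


BCE = -[y·ln(p) + (1-y)·ln(1-p)]
= -0 - 1·ln(1-0.375)
= -ln(0.625) = 0.47

0.47


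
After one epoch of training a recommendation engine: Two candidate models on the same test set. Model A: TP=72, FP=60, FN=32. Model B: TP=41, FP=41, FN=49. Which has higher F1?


Model A: P=72/132=0.5455, R=72/104=0.6923, F1=2PR/(P+R)=2TP/(2TP+FP+FN)=144/236=0.6102
Model B: P=41/82=0.5, R=41/90=0.4556, F1=2PR/(P+R)=2TP/(2TP+FP+FN)=82/172=0.4767
0.6102 > 0.4767 → Model A

Model A


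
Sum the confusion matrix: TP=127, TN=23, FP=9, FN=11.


Total = TP + TN + FP + FN
= 127 + 23 + 9 + 11
= 170
(Predicted positive: 136, predicted negative: 34)

170


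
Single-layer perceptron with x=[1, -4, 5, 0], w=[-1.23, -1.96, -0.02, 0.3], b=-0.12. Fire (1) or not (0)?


z = (1)·(-1.23) + (-4)·(-1.96) + (5)·(-0.02) + (0)·(0.3) - 0.12
  = 6.39
step(z) = 1 (z≥0)

1


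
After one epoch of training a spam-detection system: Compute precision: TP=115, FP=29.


Precision = TP/(TP+FP)
= 115/(115+29)
= 115/144 = 79.86%

79.86%


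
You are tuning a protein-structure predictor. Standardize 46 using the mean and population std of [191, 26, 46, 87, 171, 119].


μ = 106.6667, σ = 60.5218
z = (46 - 106.6667)/60.5218 = -1.0024

-1.0024


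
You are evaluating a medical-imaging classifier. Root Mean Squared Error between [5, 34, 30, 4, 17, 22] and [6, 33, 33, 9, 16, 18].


MSE = 53/6 = 8.8333
RMSE = √(53/6) = 2.9721

2.9721


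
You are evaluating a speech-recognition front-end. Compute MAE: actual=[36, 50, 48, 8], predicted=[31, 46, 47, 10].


Absolute errors: |36-31|=5, |50-46|=4, |48-47|=1, |8-10|=2
Sum = 12
MAE = 12/4 = 3

3


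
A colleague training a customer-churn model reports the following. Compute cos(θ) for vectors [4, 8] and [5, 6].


A·B = 4·5 + 8·6 = 68
‖A‖ = √80 = 8.9443, ‖B‖ = √61 = 7.8102
cos = 68/(√80·√61) = 68/√4880 = 0.9734

0.9734


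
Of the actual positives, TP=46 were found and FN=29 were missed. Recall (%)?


Recall = TP/(TP+FN)
= 46/(46+29)
= 46/75 = 61.33%

61.33%


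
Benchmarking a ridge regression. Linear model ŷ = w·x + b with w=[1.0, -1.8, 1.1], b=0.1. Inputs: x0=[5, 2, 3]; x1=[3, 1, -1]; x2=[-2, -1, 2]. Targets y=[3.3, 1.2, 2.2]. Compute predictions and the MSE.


ŷ0 = (1.0)·(5) + (-1.8)·(2) + (1.1)·(3) + 0.1 = 4.8
ŷ1 = (1.0)·(3) + (-1.8)·(1) + (1.1)·(-1) + 0.1 = 0.2
ŷ2 = (1.0)·(-2) + (-1.8)·(-1) + (1.1)·(2) + 0.1 = 2.1
errors² = [2.25, 1.0, 0.01]
MSE = 3.2600/3 = 1.0867

1.0867


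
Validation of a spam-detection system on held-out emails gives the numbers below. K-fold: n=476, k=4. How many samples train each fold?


Fold size = 476/4 = 119
Training per fold = 476 - 119 = 357

357


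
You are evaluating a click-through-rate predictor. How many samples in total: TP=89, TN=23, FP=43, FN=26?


Total = TP + TN + FP + FN
= 89 + 23 + 43 + 26
= 181
(Predicted positive: 132, predicted negative: 49)

181


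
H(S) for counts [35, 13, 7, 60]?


Probabilities: [35/115, 13/115, 7/115, 60/115] ≈ [0.3043, 0.113, 0.0609, 0.5217]
H = -((35/115)·log₂(35/115) + (13/115)·log₂(13/115) + (7/115)·log₂(7/115) + (60/115)·log₂(60/115))
  = 1.6134 bits

1.6134 bits


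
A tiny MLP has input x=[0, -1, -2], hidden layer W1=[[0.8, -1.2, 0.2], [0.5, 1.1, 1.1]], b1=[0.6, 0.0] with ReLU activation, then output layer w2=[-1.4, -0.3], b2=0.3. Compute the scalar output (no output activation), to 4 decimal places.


z1[0] = (0.8)·(0) + (-1.2)·(-1) + (0.2)·(-2) + 0.6 = 1.4
z1[1] = (0.5)·(0) + (1.1)·(-1) + (1.1)·(-2) + 0.0 = -3.3
h = ReLU(z1) = [1.4, 0.0]
output = (-1.4)·(1.4) + (-0.3)·(0.0) + 0.3 = -1.66

-1.66


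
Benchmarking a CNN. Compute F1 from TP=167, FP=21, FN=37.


Precision = 167/188 = 0.8883
Recall = 167/204 = 0.8186
F1 = 2·P·R/(P+R) = 2·TP/(2·TP+FP+FN) = 334/(334+21+37) = 334/392 = 0.852

0.852


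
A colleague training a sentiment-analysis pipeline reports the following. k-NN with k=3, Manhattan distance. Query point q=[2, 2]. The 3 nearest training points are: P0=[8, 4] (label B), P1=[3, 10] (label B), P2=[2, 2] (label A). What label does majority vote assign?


d(q,P0) = 8  (label B)
d(q,P1) = 9  (label B)
d(q,P2) = 0  (label A)
Votes: A=1, B=2
Majority → B

B


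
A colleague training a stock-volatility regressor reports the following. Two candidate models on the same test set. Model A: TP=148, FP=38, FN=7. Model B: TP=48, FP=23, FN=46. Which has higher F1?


Model A: P=148/186=0.7957, R=148/155=0.9548, F1=2PR/(P+R)=2TP/(2TP+FP+FN)=296/341=0.868
Model B: P=48/71=0.6761, R=48/94=0.5106, F1=2PR/(P+R)=2TP/(2TP+FP+FN)=96/165=0.5818
0.868 > 0.5818 → Model A

Model A


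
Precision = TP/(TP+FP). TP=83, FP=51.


Precision = TP/(TP+FP)
= 83/(83+51)
= 83/134 = 61.94%

61.94%


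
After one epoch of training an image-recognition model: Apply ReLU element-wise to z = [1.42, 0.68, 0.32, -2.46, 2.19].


ReLU(1.42) = max(0, 1.42) = 1.42
ReLU(0.68) = max(0, 0.68) = 0.68
ReLU(0.32) = max(0, 0.32) = 0.32
ReLU(-2.46) = max(0, -2.46) = 0.0
ReLU(2.19) = max(0, 2.19) = 2.19
result = [1.42, 0.68, 0.32, 0.0, 2.19]

[1.42, 0.68, 0.32, 0.0, 2.19]


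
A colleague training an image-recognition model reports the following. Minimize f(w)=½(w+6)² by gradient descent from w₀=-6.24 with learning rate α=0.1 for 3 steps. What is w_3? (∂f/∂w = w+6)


step 1: grad = -6.24+6 = -0.24; w = -6.24 - 0.1·(-0.24) = -6.216
step 2: grad = -6.216+6 = -0.216; w = -6.216 - 0.1·(-0.216) = -6.1944
step 3: grad = -6.1944+6 = -0.1944; w = -6.1944 - 0.1·(-0.1944) = -6.17496

-6.17496


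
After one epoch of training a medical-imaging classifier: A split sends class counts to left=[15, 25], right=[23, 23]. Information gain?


Parent = [38, 48], H_parent = 0.9902
H_left = 0.9544 (n=40), H_right = 1 (n=46)
H_children = (40/86)·0.9544 + (46/86)·1 = 0.9788
IG = 0.9902 - 0.9788 = 0.0114

0.0114


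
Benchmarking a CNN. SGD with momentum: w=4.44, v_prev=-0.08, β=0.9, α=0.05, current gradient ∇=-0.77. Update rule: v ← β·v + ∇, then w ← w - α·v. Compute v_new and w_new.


v_new = 0.9·-0.08 - 0.77 = -0.072 - 0.77 = -0.842
w_new = 4.44 - 0.05·-0.842 = 4.44 + 0.0421 = 4.4821

v_new=-0.842, w_new=4.4821


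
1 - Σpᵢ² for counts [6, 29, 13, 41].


Probabilities: [6/89, 29/89, 13/89, 41/89] ≈ [0.0674, 0.3258, 0.1461, 0.4607]
Σpᵢ² = (36 + 841 + 169 + 1681)/89² = 2727/7921
Gini = 1 - Σpᵢ² = 1 - 2727/7921 = 0.6557

0.6557


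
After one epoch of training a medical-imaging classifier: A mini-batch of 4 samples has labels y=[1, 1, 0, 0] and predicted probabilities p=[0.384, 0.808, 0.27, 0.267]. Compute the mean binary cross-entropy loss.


L[0] = -ln(0.384) = 0.9571
L[1] = -ln(0.808) = 0.2132
L[2] = -ln(1-0.27) = -ln(0.73) = 0.3147
L[3] = -ln(1-0.267) = -ln(0.733) = 0.3106
mean = (0.9571 + 0.2132 + 0.3147 + 0.3106)/4 = 0.4489

0.4489


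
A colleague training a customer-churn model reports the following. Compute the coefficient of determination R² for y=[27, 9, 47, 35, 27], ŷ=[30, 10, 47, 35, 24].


ȳ = 29
SS_res = Σ(y-ŷ)² = 19
SS_tot = Σ(y-ȳ)² = 768
R² = 1 - SS_res/SS_tot = 1 - 0.0247 = 0.9753

0.9753


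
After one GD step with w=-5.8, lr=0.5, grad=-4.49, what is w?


w_new = w - α·∇
= -5.8 - 0.5·-4.49
= -5.8 + 2.245
= -3.555

-3.555


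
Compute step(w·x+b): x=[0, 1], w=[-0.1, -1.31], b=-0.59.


z = (0)·(-0.1) + (1)·(-1.31) - 0.59
  = -1.9
step(z) = 0 (z<0)

0


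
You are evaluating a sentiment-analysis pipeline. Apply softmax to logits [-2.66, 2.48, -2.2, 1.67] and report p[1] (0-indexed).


Exponentials: e^-2.66=0.0699, e^2.48=11.9413, e^-2.2=0.1108, e^1.67=5.3122
Sum = 17.4342
Softmax = [0.004, 0.6849, 0.0064, 0.3047]
p[1] = 11.9413/17.4342 = 0.6849

0.6849


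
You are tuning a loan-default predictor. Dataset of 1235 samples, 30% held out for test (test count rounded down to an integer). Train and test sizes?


Test = ⌊1235·30/100⌋ = 370
Train = 1235 - 370 = 865

Train: 865, Test: 370


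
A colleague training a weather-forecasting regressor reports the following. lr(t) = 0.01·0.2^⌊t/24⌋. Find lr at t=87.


n_drops = ⌊87/24⌋ = 3
lr = 0.01·0.2^3 = 0.01·0.008 = 0.00008

0.00008


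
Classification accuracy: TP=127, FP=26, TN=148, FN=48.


Accuracy = (TP+TN)/(TP+TN+FP+FN)
= (127+148)/(349)
= 275/349 = 78.8%

78.8%


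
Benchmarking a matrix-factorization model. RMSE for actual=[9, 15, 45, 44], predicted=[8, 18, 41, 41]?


MSE = 35/4 = 8.75
RMSE = √(35/4) = 2.958

2.958


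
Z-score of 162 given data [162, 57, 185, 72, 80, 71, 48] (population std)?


μ = 96.4286, σ = 50.0824
z = (162 - 96.4286)/50.0824 = 1.3093

1.3093


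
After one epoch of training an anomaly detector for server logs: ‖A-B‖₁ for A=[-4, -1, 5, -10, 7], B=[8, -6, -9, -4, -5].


d = |-4-8| + |-1+ 6| + |5+ 9| + |-10+ 4| + |7+ 5|
  = 12 + 5 + 14 + 6 + 12
  = 49

49


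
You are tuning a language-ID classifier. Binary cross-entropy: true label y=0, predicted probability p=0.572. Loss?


BCE = -[y·ln(p) + (1-y)·ln(1-p)]
= -0 - 1·ln(1-0.572)
= -ln(0.428) = 0.8486

0.8486


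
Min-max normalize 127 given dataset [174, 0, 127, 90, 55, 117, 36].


min=0, max=174
(127-0)/(174-0) = 127/174 = 0.7299

0.7299


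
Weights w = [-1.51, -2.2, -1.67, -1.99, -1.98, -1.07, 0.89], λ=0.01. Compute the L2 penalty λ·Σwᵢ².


‖w‖₂² = (-1.51)² + (-2.2)² + (-1.67)² + (-1.99)² + (-1.98)² + (-1.07)² + (0.89)²
     = 2.2801 + 4.84 + 2.7889 + 3.9601 + 3.9204 + 1.1449 + 0.7921
     = 19.7265
λ·‖w‖₂² = 0.01·19.7265 = 0.197265

0.197265


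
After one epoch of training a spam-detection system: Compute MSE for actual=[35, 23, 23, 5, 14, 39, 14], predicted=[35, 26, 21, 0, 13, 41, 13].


Squared errors: (35-35)²=0, (23-26)²=9, (23-21)²=4, (5-0)²=25, (14-13)²=1, (39-41)²=4, (14-13)²=1
Sum = 44
MSE = 44/7 = 44/7

44/7


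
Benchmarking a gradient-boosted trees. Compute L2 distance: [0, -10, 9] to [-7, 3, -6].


d = √((0+ 7)² + (-10-3)² + (9+ 6)²)
  = √(49 + 169 + 225)
  = √443 = 21.0476

21.0476


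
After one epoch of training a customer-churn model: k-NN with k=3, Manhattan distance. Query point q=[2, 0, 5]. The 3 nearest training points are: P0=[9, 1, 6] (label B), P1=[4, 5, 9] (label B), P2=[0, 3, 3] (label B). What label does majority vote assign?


d(q,P0) = 9  (label B)
d(q,P1) = 11  (label B)
d(q,P2) = 7  (label B)
Votes: A=0, B=3
Majority → B

B


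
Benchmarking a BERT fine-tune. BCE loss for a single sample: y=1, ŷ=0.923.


BCE = -[y·ln(p) + (1-y)·ln(1-p)]
= -1·ln(0.923) - 0
= -ln(0.923) = 0.0801

0.0801


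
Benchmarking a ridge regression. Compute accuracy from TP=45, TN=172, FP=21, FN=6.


Accuracy = (TP+TN)/(TP+TN+FP+FN)
= (45+172)/(244)
= 217/244 = 88.93%

88.93%


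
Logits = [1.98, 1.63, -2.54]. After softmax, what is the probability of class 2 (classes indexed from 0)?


Exponentials: e^1.98=7.2427, e^1.63=5.1039, e^-2.54=0.0789
Sum = 12.4255
Softmax = [0.5829, 0.4108, 0.0063]
p[2] = 0.0789/12.4255 = 0.0063

0.0063


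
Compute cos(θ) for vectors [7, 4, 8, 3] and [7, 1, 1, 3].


A·B = 7·7 + 4·1 + 8·1 + 3·3 = 70
‖A‖ = √138 = 11.7473, ‖B‖ = √60 = 7.746
cos = 70/(√138·√60) = 70/√8280 = 0.7693

0.7693


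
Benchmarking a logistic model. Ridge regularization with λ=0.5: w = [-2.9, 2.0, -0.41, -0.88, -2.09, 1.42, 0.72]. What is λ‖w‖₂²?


‖w‖₂² = (-2.9)² + (2.0)² + (-0.41)² + (-0.88)² + (-2.09)² + (1.42)² + (0.72)²
     = 8.41 + 4 + 0.1681 + 0.7744 + 4.3681 + 2.0164 + 0.5184
     = 20.2554
λ·‖w‖₂² = 0.5·20.2554 = 10.1277

10.1277


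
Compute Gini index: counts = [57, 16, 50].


Probabilities: [57/123, 16/123, 50/123] ≈ [0.4634, 0.1301, 0.4065]
Σpᵢ² = (3249 + 256 + 2500)/123² = 6005/15129
Gini = 1 - Σpᵢ² = 1 - 6005/15129 = 0.6031

0.6031


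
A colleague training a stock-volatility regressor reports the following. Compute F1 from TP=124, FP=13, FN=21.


Precision = 124/137 = 0.9051
Recall = 124/145 = 0.8552
F1 = 2·P·R/(P+R) = 2·TP/(2·TP+FP+FN) = 248/(248+13+21) = 248/282 = 0.8794

0.8794


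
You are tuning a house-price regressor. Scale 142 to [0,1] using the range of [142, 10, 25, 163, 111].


min=10, max=163
(142-10)/(163-10) = 132/153 = 0.8627

0.8627


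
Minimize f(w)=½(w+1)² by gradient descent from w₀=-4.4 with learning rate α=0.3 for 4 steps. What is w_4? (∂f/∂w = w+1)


step 1: grad = -4.4+1 = -3.4; w = -4.4 - 0.3·(-3.4) = -3.38
step 2: grad = -3.38+1 = -2.38; w = -3.38 - 0.3·(-2.38) = -2.666
step 3: grad = -2.666+1 = -1.666; w = -2.666 - 0.3·(-1.666) = -2.1662
step 4: grad = -2.1662+1 = -1.1662; w = -2.1662 - 0.3·(-1.1662) = -1.81634

-1.81634


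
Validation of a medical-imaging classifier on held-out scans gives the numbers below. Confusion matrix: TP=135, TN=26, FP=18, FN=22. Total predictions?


Total = TP + TN + FP + FN
= 135 + 26 + 18 + 22
= 201
(Predicted positive: 153, predicted negative: 48)

201


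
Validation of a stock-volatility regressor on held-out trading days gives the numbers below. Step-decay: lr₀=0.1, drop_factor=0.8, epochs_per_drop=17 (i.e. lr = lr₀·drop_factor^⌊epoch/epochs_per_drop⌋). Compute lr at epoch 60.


n_drops = ⌊60/17⌋ = 3
lr = 0.1·0.8^3 = 0.1·0.512 = 0.0512

0.0512


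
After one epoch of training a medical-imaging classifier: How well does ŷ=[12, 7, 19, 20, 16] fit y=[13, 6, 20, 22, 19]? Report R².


ȳ = 16
SS_res = Σ(y-ŷ)² = 16
SS_tot = Σ(y-ȳ)² = 170
R² = 1 - SS_res/SS_tot = 1 - 0.0941 = 0.9059

0.9059


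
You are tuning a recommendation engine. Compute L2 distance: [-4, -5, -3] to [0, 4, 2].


d = √((-4-0)² + (-5-4)² + (-3-2)²)
  = √(16 + 81 + 25)
  = √122 = 11.0454

11.0454


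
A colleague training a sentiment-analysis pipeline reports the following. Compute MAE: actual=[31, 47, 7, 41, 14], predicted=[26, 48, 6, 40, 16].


Absolute errors: |31-26|=5, |47-48|=1, |7-6|=1, |41-40|=1, |14-16|=2
Sum = 10
MAE = 10/5 = 2

2


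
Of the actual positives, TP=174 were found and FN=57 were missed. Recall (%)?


Recall = TP/(TP+FN)
= 174/(174+57)
= 174/231 = 75.32%

75.32%


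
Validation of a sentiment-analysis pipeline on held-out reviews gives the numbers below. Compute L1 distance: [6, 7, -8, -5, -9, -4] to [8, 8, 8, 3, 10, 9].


d = |6-8| + |7-8| + |-8-8| + |-5-3| + |-9-10| + |-4-9|
  = 2 + 1 + 16 + 8 + 19 + 13
  = 59

59


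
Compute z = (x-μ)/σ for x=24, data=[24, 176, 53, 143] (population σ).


μ = 99, σ = 62.462
z = (24 - 99)/62.462 = -1.2007

-1.2007


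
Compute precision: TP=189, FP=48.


Precision = TP/(TP+FP)
= 189/(189+48)
= 189/237 = 79.75%

79.75%


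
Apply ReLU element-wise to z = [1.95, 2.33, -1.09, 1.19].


ReLU(1.95) = max(0, 1.95) = 1.95
ReLU(2.33) = max(0, 2.33) = 2.33
ReLU(-1.09) = max(0, -1.09) = 0.0
ReLU(1.19) = max(0, 1.19) = 1.19
result = [1.95, 2.33, 0.0, 1.19]

[1.95, 2.33, 0.0, 1.19]


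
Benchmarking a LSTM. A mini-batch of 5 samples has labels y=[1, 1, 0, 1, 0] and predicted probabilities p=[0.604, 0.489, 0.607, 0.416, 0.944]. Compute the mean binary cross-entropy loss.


L[0] = -ln(0.604) = 0.5042
L[1] = -ln(0.489) = 0.7154
L[2] = -ln(1-0.607) = -ln(0.393) = 0.9339
L[3] = -ln(0.416) = 0.8771
L[4] = -ln(1-0.944) = -ln(0.056) = 2.8824
mean = (0.5042 + 0.7154 + 0.9339 + 0.8771 + 2.8824)/5 = 1.1826

1.1826


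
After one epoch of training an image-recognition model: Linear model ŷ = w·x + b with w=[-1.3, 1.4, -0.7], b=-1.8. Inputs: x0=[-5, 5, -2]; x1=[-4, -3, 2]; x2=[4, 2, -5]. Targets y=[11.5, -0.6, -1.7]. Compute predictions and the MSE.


ŷ0 = (-1.3)·(-5) + (1.4)·(5) + (-0.7)·(-2) - 1.8 = 13.1
ŷ1 = (-1.3)·(-4) + (1.4)·(-3) + (-0.7)·(2) - 1.8 = -2.2
ŷ2 = (-1.3)·(4) + (1.4)·(2) + (-0.7)·(-5) - 1.8 = -0.7
errors² = [2.56, 2.56, 1.0]
MSE = 6.1200/3 = 2.04

2.04


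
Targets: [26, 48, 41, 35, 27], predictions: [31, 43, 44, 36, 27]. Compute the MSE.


Squared errors: (26-31)²=25, (48-43)²=25, (41-44)²=9, (35-36)²=1, (27-27)²=0
Sum = 60
MSE = 60/5 = 12

12


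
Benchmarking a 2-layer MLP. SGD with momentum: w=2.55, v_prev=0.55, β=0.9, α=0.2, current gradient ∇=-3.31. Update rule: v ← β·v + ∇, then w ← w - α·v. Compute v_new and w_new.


v_new = 0.9·0.55 - 3.31 = 0.495 - 3.31 = -2.815
w_new = 2.55 - 0.2·-2.815 = 2.55 + 0.563 = 3.113

v_new=-2.815, w_new=3.113


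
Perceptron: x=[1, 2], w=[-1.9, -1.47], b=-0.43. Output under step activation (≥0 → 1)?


z = (1)·(-1.9) + (2)·(-1.47) - 0.43
  = -5.27
step(z) = 0 (z<0)

0


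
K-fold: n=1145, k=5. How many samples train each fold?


Fold size = 1145/5 = 229
Training per fold = 1145 - 229 = 916

916


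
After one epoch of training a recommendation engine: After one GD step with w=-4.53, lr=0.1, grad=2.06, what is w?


w_new = w - α·∇
= -4.53 - 0.1·2.06
= -4.53 - 0.206
= -4.736

-4.736


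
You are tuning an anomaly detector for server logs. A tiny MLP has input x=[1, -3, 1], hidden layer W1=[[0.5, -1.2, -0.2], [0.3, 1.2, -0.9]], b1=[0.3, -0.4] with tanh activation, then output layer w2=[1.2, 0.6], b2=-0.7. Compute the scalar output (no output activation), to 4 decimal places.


z1[0] = (0.5)·(1) + (-1.2)·(-3) + (-0.2)·(1) + 0.3 = 4.2
z1[1] = (0.3)·(1) + (1.2)·(-3) + (-0.9)·(1) - 0.4 = -4.6
h = tanh(z1) = [0.9996, -0.9998]
output = (1.2)·(0.9996) + (0.6)·(-0.9998) - 0.7 = -0.1004

-0.1004


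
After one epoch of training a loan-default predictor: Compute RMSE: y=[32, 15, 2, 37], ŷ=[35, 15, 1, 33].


MSE = 26/4 = 6.5
RMSE = √(26/4) = 2.5495

2.5495


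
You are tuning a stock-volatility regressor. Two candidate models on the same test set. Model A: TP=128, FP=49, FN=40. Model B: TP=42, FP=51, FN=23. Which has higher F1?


Model A: P=128/177=0.7232, R=128/168=0.7619, F1=2PR/(P+R)=2TP/(2TP+FP+FN)=256/345=0.742
Model B: P=42/93=0.4516, R=42/65=0.6462, F1=2PR/(P+R)=2TP/(2TP+FP+FN)=84/158=0.5316
0.742 > 0.5316 → Model A

Model A


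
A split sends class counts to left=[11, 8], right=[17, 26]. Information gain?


Parent = [28, 34], H_parent = 0.9932
H_left = 0.9819 (n=19), H_right = 0.9682 (n=43)
H_children = (19/62)·0.9819 + (43/62)·0.9682 = 0.9724
IG = 0.9932 - 0.9724 = 0.0208

0.0208


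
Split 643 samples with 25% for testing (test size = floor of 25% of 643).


Test = ⌊643·25/100⌋ = 160
Train = 643 - 160 = 483

Train: 483, Test: 160


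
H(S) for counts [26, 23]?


Probabilities: [26/49, 23/49] ≈ [0.5306, 0.4694]
H = -((26/49)·log₂(26/49) + (23/49)·log₂(23/49))
  = 0.9973 bits

0.9973 bits


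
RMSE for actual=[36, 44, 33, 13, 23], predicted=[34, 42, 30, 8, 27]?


MSE = 58/5 = 11.6
RMSE = √(58/5) = 3.4059

3.4059


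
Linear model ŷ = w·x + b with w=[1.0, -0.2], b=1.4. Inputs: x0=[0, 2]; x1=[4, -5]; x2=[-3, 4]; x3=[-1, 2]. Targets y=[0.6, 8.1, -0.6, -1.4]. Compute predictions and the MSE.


ŷ0 = (1.0)·(0) + (-0.2)·(2) + 1.4 = 1.0
ŷ1 = (1.0)·(4) + (-0.2)·(-5) + 1.4 = 6.4
ŷ2 = (1.0)·(-3) + (-0.2)·(4) + 1.4 = -2.4
ŷ3 = (1.0)·(-1) + (-0.2)·(2) + 1.4 = 0.0
errors² = [0.16, 2.89, 3.24, 1.96]
MSE = 8.2500/4 = 2.0625

2.0625


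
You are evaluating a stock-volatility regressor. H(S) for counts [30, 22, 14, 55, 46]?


Probabilities: [30/167, 22/167, 14/167, 55/167, 46/167] ≈ [0.1796, 0.1317, 0.0838, 0.3293, 0.2754]
H = -((30/167)·log₂(30/167) + (22/167)·log₂(22/167) + (14/167)·log₂(14/167) + (55/167)·log₂(55/167) + (46/167)·log₂(46/167))
  = 2.1701 bits

2.1701 bits


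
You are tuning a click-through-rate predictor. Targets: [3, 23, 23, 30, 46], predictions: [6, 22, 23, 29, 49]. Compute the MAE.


Absolute errors: |3-6|=3, |23-22|=1, |23-23|=0, |30-29|=1, |46-49|=3
Sum = 8
MAE = 8/5 = 8/5

8/5


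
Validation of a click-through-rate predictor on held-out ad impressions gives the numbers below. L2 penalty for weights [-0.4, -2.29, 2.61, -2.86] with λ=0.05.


‖w‖₂² = (-0.4)² + (-2.29)² + (2.61)² + (-2.86)²
     = 0.16 + 5.2441 + 6.8121 + 8.1796
     = 20.3958
λ·‖w‖₂² = 0.05·20.3958 = 1.01979

1.01979


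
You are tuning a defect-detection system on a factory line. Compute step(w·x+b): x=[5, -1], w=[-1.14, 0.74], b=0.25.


z = (5)·(-1.14) + (-1)·(0.74) + 0.25
  = -6.19
step(z) = 0 (z<0)

0


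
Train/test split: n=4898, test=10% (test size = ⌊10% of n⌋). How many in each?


Test = ⌊4898·10/100⌋ = 489
Train = 4898 - 489 = 4409

Train: 4409, Test: 489


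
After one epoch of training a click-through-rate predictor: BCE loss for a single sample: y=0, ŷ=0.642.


BCE = -[y·ln(p) + (1-y)·ln(1-p)]
= -0 - 1·ln(1-0.642)
= -ln(0.358) = 1.0272

1.0272


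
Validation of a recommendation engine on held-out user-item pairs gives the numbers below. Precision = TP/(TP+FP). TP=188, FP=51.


Precision = TP/(TP+FP)
= 188/(188+51)
= 188/239 = 78.66%

78.66%


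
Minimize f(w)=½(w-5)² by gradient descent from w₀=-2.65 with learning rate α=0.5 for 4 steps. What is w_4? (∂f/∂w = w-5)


step 1: grad = -2.65-5 = -7.65; w = -2.65 - 0.5·(-7.65) = 1.175
step 2: grad = 1.175-5 = -3.825; w = 1.175 - 0.5·(-3.825) = 3.0875
step 3: grad = 3.0875-5 = -1.9125; w = 3.0875 - 0.5·(-1.9125) = 4.04375
step 4: grad = 4.04375-5 = -0.95625; w = 4.04375 - 0.5·(-0.95625) = 4.521875

4.521875


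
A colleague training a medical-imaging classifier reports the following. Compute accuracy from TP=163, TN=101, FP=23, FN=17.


Accuracy = (TP+TN)/(TP+TN+FP+FN)
= (163+101)/(304)
= 264/304 = 86.84%

86.84%


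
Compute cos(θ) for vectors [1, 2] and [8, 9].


A·B = 1·8 + 2·9 = 26
‖A‖ = √5 = 2.2361, ‖B‖ = √145 = 12.0416
cos = 26/(√5·√145) = 26/√725 = 0.9656

0.9656


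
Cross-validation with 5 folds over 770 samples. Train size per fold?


Fold size = 770/5 = 154
Training per fold = 770 - 154 = 616

616


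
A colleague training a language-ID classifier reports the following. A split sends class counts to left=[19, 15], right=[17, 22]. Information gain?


Parent = [36, 37], H_parent = 0.9999
H_left = 0.99 (n=34), H_right = 0.9881 (n=39)
H_children = (34/73)·0.99 + (39/73)·0.9881 = 0.989
IG = 0.9999 - 0.989 = 0.0109

0.0109


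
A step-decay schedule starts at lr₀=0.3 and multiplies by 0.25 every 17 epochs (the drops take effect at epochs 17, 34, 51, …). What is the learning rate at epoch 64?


n_drops = ⌊64/17⌋ = 3
lr = 0.3·0.25^3 = 0.3·0.015625 = 0.0046875

0.0046875


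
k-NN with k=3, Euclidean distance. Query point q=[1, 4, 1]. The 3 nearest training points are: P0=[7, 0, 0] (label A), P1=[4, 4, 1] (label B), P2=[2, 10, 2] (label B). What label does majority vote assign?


d(q,P0) = 7.2801  (label A)
d(q,P1) = 3.0  (label B)
d(q,P2) = 6.1644  (label B)
Votes: A=1, B=2
Majority → B

B


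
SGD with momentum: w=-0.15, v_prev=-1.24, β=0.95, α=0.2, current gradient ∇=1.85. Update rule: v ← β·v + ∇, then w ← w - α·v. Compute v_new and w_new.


v_new = 0.95·-1.24 + 1.85 = -1.178 + 1.85 = 0.672
w_new = -0.15 - 0.2·0.672 = -0.15 - 0.1344 = -0.2844

v_new=0.672, w_new=-0.2844


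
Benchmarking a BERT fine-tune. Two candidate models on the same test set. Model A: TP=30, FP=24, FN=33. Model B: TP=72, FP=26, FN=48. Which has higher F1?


Model A: P=30/54=0.5556, R=30/63=0.4762, F1=2PR/(P+R)=2TP/(2TP+FP+FN)=60/117=0.5128
Model B: P=72/98=0.7347, R=72/120=0.6, F1=2PR/(P+R)=2TP/(2TP+FP+FN)=144/218=0.6606
0.5128 < 0.6606 → Model B

Model B


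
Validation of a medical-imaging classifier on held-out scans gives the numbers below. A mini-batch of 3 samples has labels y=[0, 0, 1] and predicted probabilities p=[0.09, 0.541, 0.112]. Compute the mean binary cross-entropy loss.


L[0] = -ln(1-0.09) = -ln(0.91) = 0.0943
L[1] = -ln(1-0.541) = -ln(0.459) = 0.7787
L[2] = -ln(0.112) = 2.1893
mean = (0.0943 + 0.7787 + 2.1893)/3 = 1.0208

1.0208


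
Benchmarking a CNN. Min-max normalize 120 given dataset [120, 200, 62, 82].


min=62, max=200
(120-62)/(200-62) = 58/138 = 0.4203

0.4203


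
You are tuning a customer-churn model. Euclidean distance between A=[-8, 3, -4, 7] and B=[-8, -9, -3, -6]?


d = √((-8+ 8)² + (3+ 9)² + (-4+ 3)² + (7+ 6)²)
  = √(0 + 144 + 1 + 169)
  = √314 = 17.72

17.72


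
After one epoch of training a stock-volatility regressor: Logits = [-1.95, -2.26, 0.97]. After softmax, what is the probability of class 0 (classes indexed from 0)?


Exponentials: e^-1.95=0.1423, e^-2.26=0.1044, e^0.97=2.6379
Sum = 2.8846
Softmax = [0.0493, 0.0362, 0.9145]
p[0] = 0.1423/2.8846 = 0.0493

0.0493


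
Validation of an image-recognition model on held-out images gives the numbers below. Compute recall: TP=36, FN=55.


Recall = TP/(TP+FN)
= 36/(36+55)
= 36/91 = 39.56%

39.56%


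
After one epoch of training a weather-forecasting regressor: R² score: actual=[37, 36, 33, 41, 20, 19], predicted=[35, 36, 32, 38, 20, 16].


ȳ = 31
SS_res = Σ(y-ŷ)² = 23
SS_tot = Σ(y-ȳ)² = 430
R² = 1 - SS_res/SS_tot = 1 - 0.0535 = 0.9465

0.9465


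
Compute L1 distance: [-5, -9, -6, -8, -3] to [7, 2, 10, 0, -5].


d = |-5-7| + |-9-2| + |-6-10| + |-8-0| + |-3+ 5|
  = 12 + 11 + 16 + 8 + 2
  = 49

49


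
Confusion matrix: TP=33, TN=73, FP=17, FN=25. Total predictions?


Total = TP + TN + FP + FN
= 33 + 73 + 17 + 25
= 148
(Predicted positive: 50, predicted negative: 98)

148


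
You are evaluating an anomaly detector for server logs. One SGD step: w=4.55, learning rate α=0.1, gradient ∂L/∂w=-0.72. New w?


w_new = w - α·∇
= 4.55 - 0.1·-0.72
= 4.55 + 0.072
= 4.622

4.622


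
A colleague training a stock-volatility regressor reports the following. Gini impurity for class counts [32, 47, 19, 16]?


Probabilities: [32/114, 47/114, 19/114, 16/114] ≈ [0.2807, 0.4123, 0.1667, 0.1404]
Σpᵢ² = (1024 + 2209 + 361 + 256)/114² = 3850/12996
Gini = 1 - Σpᵢ² = 1 - 3850/12996 = 0.7038

0.7038


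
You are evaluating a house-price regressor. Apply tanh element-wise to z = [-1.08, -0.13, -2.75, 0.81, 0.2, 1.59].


tanh(-1.08) = -0.7932
tanh(-0.13) = -0.1293
tanh(-2.75) = -0.9919
tanh(0.81) = 0.6696
tanh(0.2) = 0.1974
tanh(1.59) = 0.9201
result = [-0.7932, -0.1293, -0.9919, 0.6696, 0.1974, 0.9201]

[-0.7932, -0.1293, -0.9919, 0.6696, 0.1974, 0.9201]


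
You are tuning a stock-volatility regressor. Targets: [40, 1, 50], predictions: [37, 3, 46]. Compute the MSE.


Squared errors: (40-37)²=9, (1-3)²=4, (50-46)²=16
Sum = 29
MSE = 29/3 = 29/3

29/3


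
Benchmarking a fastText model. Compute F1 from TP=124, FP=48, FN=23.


Precision = 124/172 = 0.7209
Recall = 124/147 = 0.8435
F1 = 2·P·R/(P+R) = 2·TP/(2·TP+FP+FN) = 248/(248+48+23) = 248/319 = 0.7774

0.7774


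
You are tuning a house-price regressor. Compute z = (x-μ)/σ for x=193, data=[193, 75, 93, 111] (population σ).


μ = 118, σ = 45.1331
z = (193 - 118)/45.1331 = 1.6618

1.6618


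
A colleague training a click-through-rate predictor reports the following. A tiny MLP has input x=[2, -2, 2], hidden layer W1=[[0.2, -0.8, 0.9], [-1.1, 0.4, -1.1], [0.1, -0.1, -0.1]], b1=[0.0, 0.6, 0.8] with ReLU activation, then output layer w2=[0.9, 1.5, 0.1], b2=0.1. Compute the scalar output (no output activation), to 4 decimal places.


z1[0] = (0.2)·(2) + (-0.8)·(-2) + (0.9)·(2) + 0.0 = 3.8
z1[1] = (-1.1)·(2) + (0.4)·(-2) + (-1.1)·(2) + 0.6 = -4.6
z1[2] = (0.1)·(2) + (-0.1)·(-2) + (-0.1)·(2) + 0.8 = 1.0
h = ReLU(z1) = [3.8, 0.0, 1.0]
output = (0.9)·(3.8) + (1.5)·(0.0) + (0.1)·(1.0) + 0.1 = 3.62

3.62


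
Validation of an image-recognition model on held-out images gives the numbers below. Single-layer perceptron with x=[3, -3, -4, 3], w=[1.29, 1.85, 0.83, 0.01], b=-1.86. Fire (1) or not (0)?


z = (3)·(1.29) + (-3)·(1.85) + (-4)·(0.83) + (3)·(0.01) - 1.86
  = -6.83
step(z) = 0 (z<0)

0


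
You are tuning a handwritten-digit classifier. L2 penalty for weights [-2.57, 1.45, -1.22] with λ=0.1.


‖w‖₂² = (-2.57)² + (1.45)² + (-1.22)²
     = 6.6049 + 2.1025 + 1.4884
     = 10.1958
λ·‖w‖₂² = 0.1·10.1958 = 1.01958

1.01958


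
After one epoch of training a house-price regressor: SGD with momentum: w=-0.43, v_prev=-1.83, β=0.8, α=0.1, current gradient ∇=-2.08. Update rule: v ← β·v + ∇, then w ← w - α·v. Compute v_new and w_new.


v_new = 0.8·-1.83 - 2.08 = -1.464 - 2.08 = -3.544
w_new = -0.43 - 0.1·-3.544 = -0.43 + 0.3544 = -0.0756

v_new=-3.544, w_new=-0.0756


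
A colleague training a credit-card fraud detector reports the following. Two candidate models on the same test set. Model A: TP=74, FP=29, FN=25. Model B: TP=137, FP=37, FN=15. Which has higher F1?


Model A: P=74/103=0.7184, R=74/99=0.7475, F1=2PR/(P+R)=2TP/(2TP+FP+FN)=148/202=0.7327
Model B: P=137/174=0.7874, R=137/152=0.9013, F1=2PR/(P+R)=2TP/(2TP+FP+FN)=274/326=0.8405
0.7327 < 0.8405 → Model B

Model B


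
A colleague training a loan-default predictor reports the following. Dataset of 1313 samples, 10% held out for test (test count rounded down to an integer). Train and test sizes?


Test = ⌊1313·10/100⌋ = 131
Train = 1313 - 131 = 1182

Train: 1182, Test: 131


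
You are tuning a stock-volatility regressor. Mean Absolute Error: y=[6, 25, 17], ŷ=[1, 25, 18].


Absolute errors: |6-1|=5, |25-25|=0, |17-18|=1
Sum = 6
MAE = 6/3 = 2

2


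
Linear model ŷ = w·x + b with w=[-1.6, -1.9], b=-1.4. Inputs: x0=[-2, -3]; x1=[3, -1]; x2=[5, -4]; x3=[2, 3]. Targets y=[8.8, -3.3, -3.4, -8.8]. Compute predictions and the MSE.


ŷ0 = (-1.6)·(-2) + (-1.9)·(-3) - 1.4 = 7.5
ŷ1 = (-1.6)·(3) + (-1.9)·(-1) - 1.4 = -4.3
ŷ2 = (-1.6)·(5) + (-1.9)·(-4) - 1.4 = -1.8
ŷ3 = (-1.6)·(2) + (-1.9)·(3) - 1.4 = -10.3
errors² = [1.69, 1.0, 2.56, 2.25]
MSE = 7.5000/4 = 1.875

1.875


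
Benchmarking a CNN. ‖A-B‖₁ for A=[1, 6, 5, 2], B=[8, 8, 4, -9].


d = |1-8| + |6-8| + |5-4| + |2+ 9|
  = 7 + 2 + 1 + 11
  = 21

21


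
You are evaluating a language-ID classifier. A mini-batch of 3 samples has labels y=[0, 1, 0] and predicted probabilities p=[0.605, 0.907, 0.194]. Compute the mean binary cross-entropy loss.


L[0] = -ln(1-0.605) = -ln(0.395) = 0.9289
L[1] = -ln(0.907) = 0.0976
L[2] = -ln(1-0.194) = -ln(0.806) = 0.2157
mean = (0.9289 + 0.0976 + 0.2157)/3 = 0.4141

0.4141


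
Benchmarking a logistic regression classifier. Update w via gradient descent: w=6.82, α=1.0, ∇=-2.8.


w_new = w - α·∇
= 6.82 - 1.0·-2.8
= 6.82 + 2.8
= 9.62

9.62


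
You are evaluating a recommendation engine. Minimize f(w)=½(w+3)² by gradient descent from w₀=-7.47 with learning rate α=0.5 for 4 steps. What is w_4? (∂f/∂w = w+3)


step 1: grad = -7.47+3 = -4.47; w = -7.47 - 0.5·(-4.47) = -5.235
step 2: grad = -5.235+3 = -2.235; w = -5.235 - 0.5·(-2.235) = -4.1175
step 3: grad = -4.1175+3 = -1.1175; w = -4.1175 - 0.5·(-1.1175) = -3.55875
step 4: grad = -3.55875+3 = -0.55875; w = -3.55875 - 0.5·(-0.55875) = -3.279375

-3.279375


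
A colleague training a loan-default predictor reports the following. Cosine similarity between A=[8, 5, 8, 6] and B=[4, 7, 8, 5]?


A·B = 8·4 + 5·7 + 8·8 + 6·5 = 161
‖A‖ = √189 = 13.7477, ‖B‖ = √154 = 12.4097
cos = 161/(√189·√154) = 161/√29106 = 0.9437

0.9437


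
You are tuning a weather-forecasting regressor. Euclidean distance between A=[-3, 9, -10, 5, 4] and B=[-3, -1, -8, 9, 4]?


d = √((-3+ 3)² + (9+ 1)² + (-10+ 8)² + (5-9)² + (4-4)²)
  = √(0 + 100 + 4 + 16 + 0)
  = √120 = 10.9545

10.9545


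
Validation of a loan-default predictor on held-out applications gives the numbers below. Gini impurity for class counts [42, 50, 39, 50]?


Probabilities: [42/181, 50/181, 39/181, 50/181] ≈ [0.232, 0.2762, 0.2155, 0.2762]
Σpᵢ² = (1764 + 2500 + 1521 + 2500)/181² = 8285/32761
Gini = 1 - Σpᵢ² = 1 - 8285/32761 = 0.7471

0.7471


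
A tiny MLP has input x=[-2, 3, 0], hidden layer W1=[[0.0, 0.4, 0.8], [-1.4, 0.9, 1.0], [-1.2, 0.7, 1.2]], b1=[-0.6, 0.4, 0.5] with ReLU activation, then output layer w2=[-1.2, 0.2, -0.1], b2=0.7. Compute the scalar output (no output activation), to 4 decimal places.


z1[0] = (0.0)·(-2) + (0.4)·(3) + (0.8)·(0) - 0.6 = 0.6
z1[1] = (-1.4)·(-2) + (0.9)·(3) + (1.0)·(0) + 0.4 = 5.9
z1[2] = (-1.2)·(-2) + (0.7)·(3) + (1.2)·(0) + 0.5 = 5.0
h = ReLU(z1) = [0.6, 5.9, 5.0]
output = (-1.2)·(0.6) + (0.2)·(5.9) + (-0.1)·(5.0) + 0.7 = 0.66

0.66


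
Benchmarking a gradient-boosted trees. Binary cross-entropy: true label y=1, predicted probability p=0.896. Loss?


BCE = -[y·ln(p) + (1-y)·ln(1-p)]
= -1·ln(0.896) - 0
= -ln(0.896) = 0.1098

0.1098


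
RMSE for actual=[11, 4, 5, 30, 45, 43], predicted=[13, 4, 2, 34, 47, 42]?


MSE = 34/6 = 5.6667
RMSE = √(34/6) = 2.3805

2.3805


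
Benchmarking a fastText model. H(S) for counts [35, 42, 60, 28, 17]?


Probabilities: [35/182, 42/182, 60/182, 28/182, 17/182] ≈ [0.1923, 0.2308, 0.3297, 0.1538, 0.0934]
H = -((35/182)·log₂(35/182) + (42/182)·log₂(42/182) + (60/182)·log₂(60/182) + (28/182)·log₂(28/182) + (17/182)·log₂(17/182))
  = 2.2083 bits

2.2083 bits


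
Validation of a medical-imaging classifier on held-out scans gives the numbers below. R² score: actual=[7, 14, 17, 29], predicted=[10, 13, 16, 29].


ȳ = 16.75
SS_res = Σ(y-ŷ)² = 11
SS_tot = Σ(y-ȳ)² = 252.75
R² = 1 - SS_res/SS_tot = 1 - 0.0435 = 0.9565

0.9565


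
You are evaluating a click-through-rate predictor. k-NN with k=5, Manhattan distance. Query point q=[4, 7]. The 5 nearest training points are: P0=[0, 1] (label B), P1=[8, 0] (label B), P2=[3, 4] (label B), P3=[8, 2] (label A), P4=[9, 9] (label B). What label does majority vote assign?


d(q,P0) = 10  (label B)
d(q,P1) = 11  (label B)
d(q,P2) = 4  (label B)
d(q,P3) = 9  (label A)
d(q,P4) = 7  (label B)
Votes: A=1, B=4
Majority → B

B
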